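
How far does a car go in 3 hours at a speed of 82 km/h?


Using distance = speed * time
Speed = 82 km/h
Time = 3 hours
Distance = 82 * 3
= 246 km

246


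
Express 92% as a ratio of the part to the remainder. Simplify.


Part = 92%, Remainder = 8%
Ratio = 92:8
GCD(92, 8) = 4
Simplify: 23:2 = 23:2

23:2


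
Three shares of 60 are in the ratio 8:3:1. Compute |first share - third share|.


Total parts = 8 + 3 + 1 = 12
Value per part = 60 / 12 = 5
Shares: 8*5=40, 3*5=15, 1*5=5
First share = 40, third share = 5
Difference = |40 - 5| = 35

35


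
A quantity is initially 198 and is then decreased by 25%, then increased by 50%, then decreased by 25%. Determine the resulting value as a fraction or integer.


Start: 198
Step 1: decrease by 25% => multiply by 75/100
  198 * 75/100 = 297/2
Step 2: increase by 50% => multiply by 150/100
  297/2 * 150/100 = 891/4
Step 3: decrease by 25% => multiply by 75/100
  891/4 * 75/100 = 2673/16
Final value = 2673/16

2673/16


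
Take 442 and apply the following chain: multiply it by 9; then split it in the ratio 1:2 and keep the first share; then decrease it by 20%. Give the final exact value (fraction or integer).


Start with 442.
Step 1: Multiply by 9: 442 * 9 = 3978
Step 2: Split 1:2, first share = 3978 * 1/3 = 1326
Step 3: Decrease by 20%: 1326 * 80/100 = 5304/5
Final result = 5304/5

5304/5


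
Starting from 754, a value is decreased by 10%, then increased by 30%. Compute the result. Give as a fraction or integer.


Start: 754
Step 1: decrease by 10% => multiply by 90/100
  754 * 90/100 = 3393/5
Step 2: increase by 30% => multiply by 130/100
  3393/5 * 130/100 = 44109/50
Final value = 44109/50

44109/50


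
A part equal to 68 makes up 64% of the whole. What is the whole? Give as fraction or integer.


Given: 68 is 64% of the whole
Set up: 68 = 64/100 * whole
whole = 68 * 100 / 64
whole = 6800 / 64
whole = 425/4

425/4


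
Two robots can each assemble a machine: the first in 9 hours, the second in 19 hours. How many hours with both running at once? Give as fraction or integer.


Rate of A = 1/9 job per hour
Rate of B = 1/19 job per hour
Combined rate = 1/9 + 1/19
Find common denominator: (19 + 9)/(9*19) = 28/171
Combined rate = 28/171 job per hour
Time together = 1 / (28/171) = 171/28 hours

171/28


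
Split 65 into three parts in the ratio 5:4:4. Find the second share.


Ratio = 5:4:4
Total parts = 5 + 4 + 4 = 13
Value per part = 65 / 13 = 5
First share = 5 * 5 = 25
Middle share = 4 * 5 = 20
Third share = 4 * 5 = 20

20


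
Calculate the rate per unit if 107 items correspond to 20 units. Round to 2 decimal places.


Total items = 107
Number of units = 20
Unit rate = 107 / 20
= 5.35 items per unit

5.35


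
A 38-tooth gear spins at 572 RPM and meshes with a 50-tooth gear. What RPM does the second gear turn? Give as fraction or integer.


Gear ratio: teeth_A * RPM_A = teeth_B * RPM_B
38 * 572 = 50 * RPM_B
21736 = 50 * RPM_B
RPM_B = 21736 / 50
RPM_B = 10868/25

10868/25


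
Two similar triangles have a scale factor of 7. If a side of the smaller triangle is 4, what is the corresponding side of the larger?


Similar triangles have proportional sides
Scale factor = 7
Smaller side = 4
Corresponding larger side = 4 * 7
= 28

28


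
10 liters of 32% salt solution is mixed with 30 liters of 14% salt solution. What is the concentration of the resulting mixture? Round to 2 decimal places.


Solute in mixture 1 = 32% of 10 L = 10*32/100 = 16/5 L
Solute in mixture 2 = 14% of 30 L = 30*14/100 = 21/5 L
Total solute = 16/5 + 21/5 = 37/5 L
Total volume = 10 + 30 = 40 L
Final concentration = 37/5/40 * 100 = 18.50%

18.50


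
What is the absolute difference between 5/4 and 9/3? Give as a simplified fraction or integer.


Simplify: 5/4 = 5/4 and 9/3 = 3
Find common denominator: LCD = 4
Convert: 5/4 and 12/4
Difference = |5 - 12|/4 = 7/4
Simplified = 7/4

7/4


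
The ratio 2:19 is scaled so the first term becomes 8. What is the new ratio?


Original ratio: 2:19
First term target: 8
Scale factor = 8 / 2 = 4
Multiply second term: 19 * 4 = 76
Equivalent ratio = 8:76

8:76


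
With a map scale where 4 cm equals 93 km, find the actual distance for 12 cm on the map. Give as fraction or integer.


Map scale: 4 cm = 93 km
Measured distance on map = 12 cm
Set up proportion: 12 * 93 / 4
= 1116 / 4
= 279 km

279


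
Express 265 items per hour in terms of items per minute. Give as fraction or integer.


Converting from per hour to per minute
Rate = 265 items per hour
Divide by 60: 265/60
= 53/12 items per minute

53/12


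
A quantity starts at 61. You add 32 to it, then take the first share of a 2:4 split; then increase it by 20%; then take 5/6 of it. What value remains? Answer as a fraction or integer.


Start with 61.
Step 1: Add 32: 61+32=93; split 2:4 first = 93*2/6 = 31
Step 2: Increase by 20%: 31 * 120/100 = 186/5
Step 3: Take 5/6: 186/5 * 5/6 = 31
Final result = 31

31


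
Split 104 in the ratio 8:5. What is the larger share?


Total parts = 8 + 5 = 13
Value per part = 104 / 13 = 8
First share = 8 * 8 = 64
Second share = 5 * 8 = 40
Larger share = 64

64


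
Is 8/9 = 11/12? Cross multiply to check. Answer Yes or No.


Cross multiply to check 8/9 = 11/12
Left cross product: 8 * 12 = 96
Right cross product: 9 * 11 = 99
96 != 99
Not equal, so proportions differ => No

No


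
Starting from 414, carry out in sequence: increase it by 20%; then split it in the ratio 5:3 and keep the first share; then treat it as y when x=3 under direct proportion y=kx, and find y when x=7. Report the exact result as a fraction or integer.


Start with 414.
Step 1: Increase by 20%: 414 * 120/100 = 2484/5
Step 2: Split 5:3, first share = 2484/5 * 5/8 = 621/2
Step 3: Direct prop: k = (621/2)/3; new y = k*7 = 621/2*7/3 = 1449/2
Final result = 1449/2

1449/2


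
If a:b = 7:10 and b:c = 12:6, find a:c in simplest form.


Given a:b = 7:10 and b:c = 12:6
Make b consistent. Multiply first ratio by 12: a:b = 84:120
Multiply second ratio by 10: b:c = 120:60
Now b = 120 in both, so a:b:c = 84:120:60
Therefore a:c = 84:60
Simplify by GCD: a:c = 7:5

7:5


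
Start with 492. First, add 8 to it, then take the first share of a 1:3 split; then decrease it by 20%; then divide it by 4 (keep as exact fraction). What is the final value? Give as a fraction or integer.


Start with 492.
Step 1: Add 8: 492+8=500; split 1:3 first = 500*1/4 = 125
Step 2: Decrease by 20%: 125 * 80/100 = 100
Step 3: Divide by 4: 100 / 4 = 25
Final result = 25

25


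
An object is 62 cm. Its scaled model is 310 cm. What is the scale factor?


Original length = 62 cm
Scaled length = 310 cm
Scale factor = 310 / 62
= 5

5


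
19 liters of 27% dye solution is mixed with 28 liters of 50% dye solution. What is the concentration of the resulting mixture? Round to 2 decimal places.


Solute in mixture 1 = 27% of 19 L = 19*27/100 = 513/100 L
Solute in mixture 2 = 50% of 28 L = 28*50/100 = 14 L
Total solute = 513/100 + 14 = 1913/100 L
Total volume = 19 + 28 = 47 L
Final concentration = 1913/100/47 * 100 = 40.70%

40.70


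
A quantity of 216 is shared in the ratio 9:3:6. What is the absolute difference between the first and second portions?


Total parts = 9 + 3 + 6 = 18
Value per part = 216 / 18 = 12
Shares: 9*12=108, 3*12=36, 6*12=72
First share = 108, second share = 36
Difference = |108 - 36| = 72

72


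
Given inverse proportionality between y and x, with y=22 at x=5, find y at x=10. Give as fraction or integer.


Inverse proportion: y = k/x
Find k: k = 5 * 22 = 110
Compute y at x=10: y = 110/10
y = 11

11


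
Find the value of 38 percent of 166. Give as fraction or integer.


Compute 38% of 166
Convert percentage: 38% = 38/100
Multiply: 166 * 38/100
= 6308/100
= 1577/25

1577/25


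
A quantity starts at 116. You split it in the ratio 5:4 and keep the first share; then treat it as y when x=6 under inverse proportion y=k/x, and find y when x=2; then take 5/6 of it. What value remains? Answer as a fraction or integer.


Start with 116.
Step 1: Split 5:4, first share = 116 * 5/9 = 580/9
Step 2: Inverse prop: k = (580/9)*6; new y = k/2 = 580/9*6/2 = 580/3
Step 3: Take 5/6: 580/3 * 5/6 = 1450/9
Final result = 1450/9

1450/9


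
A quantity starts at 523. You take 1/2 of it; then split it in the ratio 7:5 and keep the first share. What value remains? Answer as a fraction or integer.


Start with 523.
Step 1: Take 1/2: 523 * 1/2 = 523/2
Step 2: Split 7:5, first share = 523/2 * 7/12 = 3661/24
Final result = 3661/24

3661/24


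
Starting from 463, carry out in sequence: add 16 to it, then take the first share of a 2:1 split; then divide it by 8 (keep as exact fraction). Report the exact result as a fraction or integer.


Start with 463.
Step 1: Add 16: 463+16=479; split 2:1 first = 479*2/3 = 958/3
Step 2: Divide by 8: 958/3 / 8 = 479/12
Final result = 479/12

479/12


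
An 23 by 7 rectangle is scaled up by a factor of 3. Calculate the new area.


Original dimensions: 23 x 7
Enlargement factor = 3
New width = 23 * 3 = 69
New height = 7 * 3 = 21
New area = 69 * 21 = 1449

1449


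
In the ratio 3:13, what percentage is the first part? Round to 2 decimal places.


Total parts = 3 + 13 = 16
First part fraction = 3/16
Percentage = (3/16) * 100
= 0.1875 * 100
= 18.75%

18.75


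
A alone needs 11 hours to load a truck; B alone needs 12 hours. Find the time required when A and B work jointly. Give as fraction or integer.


Rate of A = 1/11 job per hour
Rate of B = 1/12 job per hour
Combined rate = 1/11 + 1/12
Find common denominator: (12 + 11)/(11*12) = 23/132
Combined rate = 23/132 job per hour
Time together = 1 / (23/132) = 132/23 hours

132/23


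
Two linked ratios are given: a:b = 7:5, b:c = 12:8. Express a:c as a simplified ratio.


Given a:b = 7:5 and b:c = 12:8
Make b consistent. Multiply first ratio by 12: a:b = 84:60
Multiply second ratio by 5: b:c = 60:40
Now b = 60 in both, so a:b:c = 84:60:40
Therefore a:c = 84:40
Simplify by GCD: a:c = 21:10

21:10


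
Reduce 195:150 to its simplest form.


Find GCD(195, 150)
GCD = 15
Divide both by 15: 195/15 = 13, 150/15 = 10
Simplified ratio = 13:10

13:10


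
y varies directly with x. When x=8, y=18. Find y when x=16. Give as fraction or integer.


Direct proportion: y = kx
Find k: k = 18/8 = 9/4
Compute y at x=16: y = 9/4 * 16
y = 36

36


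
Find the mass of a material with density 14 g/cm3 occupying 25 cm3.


Using mass = density * volume
Density = 14 g/cm3
Volume = 25 cm3
Mass = 14 * 25
= 350 g

350


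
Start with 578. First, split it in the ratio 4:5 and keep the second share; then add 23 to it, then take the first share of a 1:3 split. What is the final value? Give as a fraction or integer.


Start with 578.
Step 1: Split 4:5, second share = 578 * 5/9 = 2890/9
Step 2: Add 23: 2890/9+23=3097/9; split 1:3 first = 3097/9*1/4 = 3097/36
Final result = 3097/36

3097/36


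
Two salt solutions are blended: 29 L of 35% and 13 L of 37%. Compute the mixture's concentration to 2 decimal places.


Solute in mixture 1 = 35% of 29 L = 29*35/100 = 203/20 L
Solute in mixture 2 = 37% of 13 L = 13*37/100 = 481/100 L
Total solute = 203/20 + 481/100 = 374/25 L
Total volume = 29 + 13 = 42 L
Final concentration = 374/25/42 * 100 = 35.62%

35.62


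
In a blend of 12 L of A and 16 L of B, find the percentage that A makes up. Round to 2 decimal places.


Volume of A = 12 L
Volume of B = 16 L
Total volume = 12 + 16 = 28 L
Percentage of A = (12/28) * 100
= 42.86%

42.86


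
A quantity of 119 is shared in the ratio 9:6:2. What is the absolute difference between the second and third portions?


Total parts = 9 + 6 + 2 = 17
Value per part = 119 / 17 = 7
Shares: 9*7=63, 6*7=42, 2*7=14
Second share = 42, third share = 14
Difference = |42 - 14| = 28

28


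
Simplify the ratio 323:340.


Find GCD(323, 340)
GCD = 17
Divide both by 17: 323/17 = 19, 340/17 = 20
Simplified ratio = 19:20

19:20


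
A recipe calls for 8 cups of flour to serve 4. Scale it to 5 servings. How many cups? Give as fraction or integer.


Original: 8 cups for 4 servings
Target servings = 5
Scaling factor = 5/4
New amount = 8 * 5/4
= 40/4
= 10 cups

10


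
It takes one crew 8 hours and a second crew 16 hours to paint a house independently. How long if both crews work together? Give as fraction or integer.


Rate of A = 1/8 job per hour
Rate of B = 1/16 job per hour
Combined rate = 1/8 + 1/16
Find common denominator: (16 + 8)/(8*16) = 24/128
Combined rate = 3/16 job per hour
Time together = 1 / (3/16) = 16/3 hours

16/3


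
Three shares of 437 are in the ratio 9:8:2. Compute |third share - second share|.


Total parts = 9 + 8 + 2 = 19
Value per part = 437 / 19 = 23
Shares: 9*23=207, 8*23=184, 2*23=46
Third share = 46, second share = 184
Difference = |46 - 184| = 138

138


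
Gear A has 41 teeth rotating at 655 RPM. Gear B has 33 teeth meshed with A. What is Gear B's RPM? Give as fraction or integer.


Gear ratio: teeth_A * RPM_A = teeth_B * RPM_B
41 * 655 = 33 * RPM_B
26855 = 33 * RPM_B
RPM_B = 26855 / 33
RPM_B = 26855/33

26855/33


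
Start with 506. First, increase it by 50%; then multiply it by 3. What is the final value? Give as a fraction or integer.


Start with 506.
Step 1: Increase by 50%: 506 * 150/100 = 759
Step 2: Multiply by 3: 759 * 3 = 2277
Final result = 2277

2277


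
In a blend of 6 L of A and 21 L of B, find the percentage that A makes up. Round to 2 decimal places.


Volume of A = 6 L
Volume of B = 21 L
Total volume = 6 + 21 = 27 L
Percentage of A = (6/27) * 100
= 22.22%

22.22


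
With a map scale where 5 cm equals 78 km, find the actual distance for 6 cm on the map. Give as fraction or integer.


Map scale: 5 cm = 78 km
Measured distance on map = 6 cm
Set up proportion: 6 * 78 / 5
= 468 / 5
= 468/5 km

468/5


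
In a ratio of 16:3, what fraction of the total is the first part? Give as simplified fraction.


Total parts = 16 + 3 = 19
First part fraction = 16/19
Simplify: 16/19 = 16/19

16/19


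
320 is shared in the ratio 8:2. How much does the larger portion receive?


Total parts = 8 + 2 = 10
Value per part = 320 / 10 = 32
First share = 8 * 32 = 256
Second share = 2 * 32 = 64
Larger share = 256

256


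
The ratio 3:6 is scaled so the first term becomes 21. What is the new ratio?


Original ratio: 3:6
First term target: 21
Scale factor = 21 / 3 = 7
Multiply second term: 6 * 7 = 42
Equivalent ratio = 21:42

21:42


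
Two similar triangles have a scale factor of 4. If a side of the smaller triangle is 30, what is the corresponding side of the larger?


Similar triangles have proportional sides
Scale factor = 4
Smaller side = 30
Corresponding larger side = 30 * 4
= 120

120


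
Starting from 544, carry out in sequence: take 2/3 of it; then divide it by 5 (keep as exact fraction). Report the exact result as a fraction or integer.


Start with 544.
Step 1: Take 2/3: 544 * 2/3 = 1088/3
Step 2: Divide by 5: 1088/3 / 5 = 1088/15
Final result = 1088/15

1088/15


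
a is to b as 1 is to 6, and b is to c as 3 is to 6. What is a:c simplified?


Given a:b = 1:6 and b:c = 3:6
Make b consistent. Multiply first ratio by 3: a:b = 3:18
Multiply second ratio by 6: b:c = 18:36
Now b = 18 in both, so a:b:c = 3:18:36
Therefore a:c = 3:36
Simplify by GCD: a:c = 1:12

1:12


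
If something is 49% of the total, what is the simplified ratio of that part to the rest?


Part = 49%, Remainder = 51%
Ratio = 49:51
GCD(49, 51) = 1
Simplify: 49:51 = 49:51

49:51


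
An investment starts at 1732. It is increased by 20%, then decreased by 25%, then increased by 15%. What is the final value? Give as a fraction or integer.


Start: 1732
Step 1: increase by 20% => multiply by 120/100
  1732 * 120/100 = 10392/5
Step 2: decrease by 25% => multiply by 75/100
  10392/5 * 75/100 = 7794/5
Step 3: increase by 15% => multiply by 115/100
  7794/5 * 115/100 = 89631/50
Final value = 89631/50

89631/50


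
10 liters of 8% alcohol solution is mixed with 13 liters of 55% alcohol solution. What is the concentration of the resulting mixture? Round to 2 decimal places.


Solute in mixture 1 = 8% of 10 L = 10*8/100 = 4/5 L
Solute in mixture 2 = 55% of 13 L = 13*55/100 = 143/20 L
Total solute = 4/5 + 143/20 = 159/20 L
Total volume = 10 + 13 = 23 L
Final concentration = 159/20/23 * 100 = 34.57%

34.57


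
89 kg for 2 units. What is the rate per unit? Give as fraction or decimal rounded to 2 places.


Total kg = 89
Number of units = 2
Unit rate = 89 / 2
= 44.50 kg per unit

44.50


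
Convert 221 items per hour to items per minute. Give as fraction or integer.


Converting from per hour to per minute
Rate = 221 items per hour
Divide by 60: 221/60
= 221/60 items per minute

221/60


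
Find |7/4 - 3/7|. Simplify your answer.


Simplify: 7/4 = 7/4 and 3/7 = 3/7
Find common denominator: LCD = 28
Convert: 49/28 and 12/28
Difference = |49 - 12|/28 = 37/28
Simplified = 37/28

37/28


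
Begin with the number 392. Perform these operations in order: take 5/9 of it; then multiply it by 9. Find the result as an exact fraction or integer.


Start with 392.
Step 1: Take 5/9: 392 * 5/9 = 1960/9
Step 2: Multiply by 9: 1960/9 * 9 = 1960
Final result = 1960

1960


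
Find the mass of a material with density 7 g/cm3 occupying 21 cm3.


Using mass = density * volume
Density = 7 g/cm3
Volume = 21 cm3
Mass = 7 * 21
= 147 g

147


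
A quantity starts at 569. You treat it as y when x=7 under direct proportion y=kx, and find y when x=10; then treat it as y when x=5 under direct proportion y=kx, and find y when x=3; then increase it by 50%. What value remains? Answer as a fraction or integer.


Start with 569.
Step 1: Direct prop: k = (569)/7; new y = k*10 = 569*10/7 = 5690/7
Step 2: Direct prop: k = (5690/7)/5; new y = k*3 = 5690/7*3/5 = 3414/7
Step 3: Increase by 50%: 3414/7 * 150/100 = 5121/7
Final result = 5121/7

5121/7


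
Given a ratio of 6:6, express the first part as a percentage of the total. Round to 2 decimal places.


Total parts = 6 + 6 = 12
First part fraction = 6/12
Percentage = (6/12) * 100
= 0.5 * 100
= 50.00%

50.00


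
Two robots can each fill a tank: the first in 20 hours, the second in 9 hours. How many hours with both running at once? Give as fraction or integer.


Rate of A = 1/20 job per hour
Rate of B = 1/9 job per hour
Combined rate = 1/20 + 1/9
Find common denominator: (9 + 20)/(20*9) = 29/180
Combined rate = 29/180 job per hour
Time together = 1 / (29/180) = 180/29 hours

180/29


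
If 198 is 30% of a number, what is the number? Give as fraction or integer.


Given: 198 is 30% of the whole
Set up: 198 = 30/100 * whole
whole = 198 * 100 / 30
whole = 19800 / 30
whole = 660

660


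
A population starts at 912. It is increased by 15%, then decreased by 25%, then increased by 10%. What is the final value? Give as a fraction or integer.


Start: 912
Step 1: increase by 15% => multiply by 115/100
  912 * 115/100 = 5244/5
Step 2: decrease by 25% => multiply by 75/100
  5244/5 * 75/100 = 3933/5
Step 3: increase by 10% => multiply by 110/100
  3933/5 * 110/100 = 43263/50
Final value = 43263/50

43263/50


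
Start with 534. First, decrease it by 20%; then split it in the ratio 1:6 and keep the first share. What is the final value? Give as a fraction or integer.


Start with 534.
Step 1: Decrease by 20%: 534 * 80/100 = 2136/5
Step 2: Split 1:6, first share = 2136/5 * 1/7 = 2136/35
Final result = 2136/35

2136/35


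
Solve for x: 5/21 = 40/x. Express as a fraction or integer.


Setting up: 5/21 = 40/x
Cross multiply: 5 * x = 21 * 40
5x = 840
x = 840/5
x = 168

168


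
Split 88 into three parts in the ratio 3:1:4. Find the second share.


Ratio = 3:1:4
Total parts = 3 + 1 + 4 = 8
Value per part = 88 / 8 = 11
First share = 3 * 11 = 33
Middle share = 1 * 11 = 11
Third share = 4 * 11 = 44

11


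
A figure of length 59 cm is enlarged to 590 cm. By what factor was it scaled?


Original length = 59 cm
Scaled length = 590 cm
Scale factor = 590 / 59
= 10

10


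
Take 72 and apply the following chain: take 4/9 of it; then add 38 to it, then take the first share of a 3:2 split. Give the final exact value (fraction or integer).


Start with 72.
Step 1: Take 4/9: 72 * 4/9 = 32
Step 2: Add 38: 32+38=70; split 3:2 first = 70*3/5 = 42
Final result = 42

42


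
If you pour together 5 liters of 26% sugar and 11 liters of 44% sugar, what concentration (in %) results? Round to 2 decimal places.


Solute in mixture 1 = 26% of 5 L = 5*26/100 = 13/10 L
Solute in mixture 2 = 44% of 11 L = 11*44/100 = 121/25 L
Total solute = 13/10 + 121/25 = 307/50 L
Total volume = 5 + 11 = 16 L
Final concentration = 307/50/16 * 100 = 38.38%

38.38


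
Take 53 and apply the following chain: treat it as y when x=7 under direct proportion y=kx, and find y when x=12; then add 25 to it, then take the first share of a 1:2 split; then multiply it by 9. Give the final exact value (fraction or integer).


Start with 53.
Step 1: Direct prop: k = (53)/7; new y = k*12 = 53*12/7 = 636/7
Step 2: Add 25: 636/7+25=811/7; split 1:2 first = 811/7*1/3 = 811/21
Step 3: Multiply by 9: 811/21 * 9 = 2433/7
Final result = 2433/7

2433/7


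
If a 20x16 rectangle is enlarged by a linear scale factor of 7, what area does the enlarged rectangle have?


Original dimensions: 20 x 16
Enlargement factor = 7
New width = 20 * 7 = 140
New height = 16 * 7 = 112
New area = 140 * 112 = 15680

15680


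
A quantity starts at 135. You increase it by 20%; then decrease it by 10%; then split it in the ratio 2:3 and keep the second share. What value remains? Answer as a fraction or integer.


Start with 135.
Step 1: Increase by 20%: 135 * 120/100 = 162
Step 2: Decrease by 10%: 162 * 90/100 = 729/5
Step 3: Split 2:3, second share = 729/5 * 3/5 = 2187/25
Final result = 2187/25

2187/25


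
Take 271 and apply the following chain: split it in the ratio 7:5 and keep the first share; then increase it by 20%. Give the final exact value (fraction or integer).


Start with 271.
Step 1: Split 7:5, first share = 271 * 7/12 = 1897/12
Step 2: Increase by 20%: 1897/12 * 120/100 = 1897/10
Final result = 1897/10

1897/10


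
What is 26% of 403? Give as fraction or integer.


Compute 26% of 403
Convert percentage: 26% = 26/100
Multiply: 403 * 26/100
= 10478/100
= 5239/50

5239/50


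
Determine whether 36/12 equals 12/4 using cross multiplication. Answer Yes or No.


Cross multiply to check 36/12 = 12/4
Left cross product: 36 * 4 = 144
Right cross product: 12 * 12 = 144
144 = 144
Equal, so proportions match => Yes

Yes


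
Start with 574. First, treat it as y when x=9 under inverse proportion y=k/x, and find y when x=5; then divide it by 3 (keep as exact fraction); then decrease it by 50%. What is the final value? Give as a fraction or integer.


Start with 574.
Step 1: Inverse prop: k = (574)*9; new y = k/5 = 574*9/5 = 5166/5
Step 2: Divide by 3: 5166/5 / 3 = 1722/5
Step 3: Decrease by 50%: 1722/5 * 50/100 = 861/5
Final result = 861/5

861/5


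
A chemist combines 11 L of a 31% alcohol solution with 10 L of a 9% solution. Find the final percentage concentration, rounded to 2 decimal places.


Solute in mixture 1 = 31% of 11 L = 11*31/100 = 341/100 L
Solute in mixture 2 = 9% of 10 L = 10*9/100 = 9/10 L
Total solute = 341/100 + 9/10 = 431/100 L
Total volume = 11 + 10 = 21 L
Final concentration = 431/100/21 * 100 = 20.52%

20.52


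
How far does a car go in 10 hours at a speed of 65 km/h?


Using distance = speed * time
Speed = 65 km/h
Time = 10 hours
Distance = 65 * 10
= 650 km

650


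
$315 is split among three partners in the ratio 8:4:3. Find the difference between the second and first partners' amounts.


Total parts = 8 + 4 + 3 = 15
Value per part = 315 / 15 = 21
Shares: 8*21=168, 4*21=84, 3*21=63
Second share = 84, first share = 168
Difference = |84 - 168| = 84

84


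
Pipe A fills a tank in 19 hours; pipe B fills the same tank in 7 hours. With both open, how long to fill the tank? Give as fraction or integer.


Rate of A = 1/19 job per hour
Rate of B = 1/7 job per hour
Combined rate = 1/19 + 1/7
Find common denominator: (7 + 19)/(19*7) = 26/133
Combined rate = 26/133 job per hour
Time together = 1 / (26/133) = 133/26 hours

133/26


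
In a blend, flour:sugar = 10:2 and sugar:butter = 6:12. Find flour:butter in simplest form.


Given a:b = 10:2 and b:c = 6:12
Make b consistent. Multiply first ratio by 6: a:b = 60:12
Multiply second ratio by 2: b:c = 12:24
Now b = 12 in both, so a:b:c = 60:12:24
Therefore a:c = 60:24
Simplify by GCD: a:c = 5:2

5:2


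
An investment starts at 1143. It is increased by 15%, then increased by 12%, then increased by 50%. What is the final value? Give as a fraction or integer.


Start: 1143
Step 1: increase by 15% => multiply by 115/100
  1143 * 115/100 = 26289/20
Step 2: increase by 12% => multiply by 112/100
  26289/20 * 112/100 = 184023/125
Step 3: increase by 50% => multiply by 150/100
  184023/125 * 150/100 = 552069/250
Final value = 552069/250

552069/250


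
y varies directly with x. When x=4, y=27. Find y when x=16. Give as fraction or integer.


Direct proportion: y = kx
Find k: k = 27/4 = 27/4
Compute y at x=16: y = 27/4 * 16
y = 108

108


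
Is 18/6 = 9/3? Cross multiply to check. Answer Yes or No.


Cross multiply to check 18/6 = 9/3
Left cross product: 18 * 3 = 54
Right cross product: 6 * 9 = 54
54 = 54
Equal, so proportions match => Yes

Yes


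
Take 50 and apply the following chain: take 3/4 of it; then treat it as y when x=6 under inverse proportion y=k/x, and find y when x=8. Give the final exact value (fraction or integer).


Start with 50.
Step 1: Take 3/4: 50 * 3/4 = 75/2
Step 2: Inverse prop: k = (75/2)*6; new y = k/8 = 75/2*6/8 = 225/8
Final result = 225/8

225/8


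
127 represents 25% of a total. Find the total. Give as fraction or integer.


Given: 127 is 25% of the whole
Set up: 127 = 25/100 * whole
whole = 127 * 100 / 25
whole = 12700 / 25
whole = 508

508


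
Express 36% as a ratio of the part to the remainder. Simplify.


Part = 36%, Remainder = 64%
Ratio = 36:64
GCD(36, 64) = 4
Simplify: 9:16 = 9:16

9:16


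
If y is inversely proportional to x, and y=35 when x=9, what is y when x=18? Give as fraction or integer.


Inverse proportion: y = k/x
Find k: k = 9 * 35 = 315
Compute y at x=18: y = 315/18
y = 35/2

35/2


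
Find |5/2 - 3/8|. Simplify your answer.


Simplify: 5/2 = 5/2 and 3/8 = 3/8
Find common denominator: LCD = 8
Convert: 20/8 and 3/8
Difference = |20 - 3|/8 = 17/8
Simplified = 17/8

17/8


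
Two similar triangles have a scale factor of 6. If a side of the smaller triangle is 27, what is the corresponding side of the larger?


Similar triangles have proportional sides
Scale factor = 6
Smaller side = 27
Corresponding larger side = 27 * 6
= 162

162


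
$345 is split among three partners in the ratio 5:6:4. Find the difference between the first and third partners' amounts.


Total parts = 5 + 6 + 4 = 15
Value per part = 345 / 15 = 23
Shares: 5*23=115, 6*23=138, 4*23=92
First share = 115, third share = 92
Difference = |115 - 92| = 23

23


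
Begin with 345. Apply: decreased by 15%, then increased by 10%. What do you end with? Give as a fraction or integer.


Start: 345
Step 1: decrease by 15% => multiply by 85/100
  345 * 85/100 = 1173/4
Step 2: increase by 10% => multiply by 110/100
  1173/4 * 110/100 = 12903/40
Final value = 12903/40

12903/40


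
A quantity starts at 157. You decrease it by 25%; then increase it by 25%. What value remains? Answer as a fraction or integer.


Start with 157.
Step 1: Decrease by 25%: 157 * 75/100 = 471/4
Step 2: Increase by 25%: 471/4 * 125/100 = 2355/16
Final result = 2355/16

2355/16


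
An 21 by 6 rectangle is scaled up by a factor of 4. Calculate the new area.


Original dimensions: 21 x 6
Enlargement factor = 4
New width = 21 * 4 = 84
New height = 6 * 4 = 24
New area = 84 * 24 = 2016

2016


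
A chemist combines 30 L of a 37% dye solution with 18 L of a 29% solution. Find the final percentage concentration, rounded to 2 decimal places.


Solute in mixture 1 = 37% of 30 L = 30*37/100 = 111/10 L
Solute in mixture 2 = 29% of 18 L = 18*29/100 = 261/50 L
Total solute = 111/10 + 261/50 = 408/25 L
Total volume = 30 + 18 = 48 L
Final concentration = 408/25/48 * 100 = 34.00%

34.00


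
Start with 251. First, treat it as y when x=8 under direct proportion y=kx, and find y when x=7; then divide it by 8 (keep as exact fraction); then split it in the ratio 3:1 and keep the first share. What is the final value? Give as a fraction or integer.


Start with 251.
Step 1: Direct prop: k = (251)/8; new y = k*7 = 251*7/8 = 1757/8
Step 2: Divide by 8: 1757/8 / 8 = 1757/64
Step 3: Split 3:1, first share = 1757/64 * 3/4 = 5271/256
Final result = 5271/256

5271/256


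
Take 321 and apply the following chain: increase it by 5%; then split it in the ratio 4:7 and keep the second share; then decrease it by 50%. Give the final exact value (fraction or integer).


Start with 321.
Step 1: Increase by 5%: 321 * 105/100 = 6741/20
Step 2: Split 4:7, second share = 6741/20 * 7/11 = 47187/220
Step 3: Decrease by 50%: 47187/220 * 50/100 = 47187/440
Final result = 47187/440

47187/440


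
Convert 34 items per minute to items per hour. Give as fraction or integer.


Converting from per minute to per hour
Rate = 34 items per minute
Multiply by 60: 34 * 60
= 2040 items per hour

2040


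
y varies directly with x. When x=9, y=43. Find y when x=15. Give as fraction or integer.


Direct proportion: y = kx
Find k: k = 43/9 = 43/9
Compute y at x=15: y = 43/9 * 15
y = 215/3

215/3


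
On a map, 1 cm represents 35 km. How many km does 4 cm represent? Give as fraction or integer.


Map scale: 1 cm = 35 km
Measured distance on map = 4 cm
Set up proportion: 4 * 35 / 1
= 140 / 1
= 140 km

140


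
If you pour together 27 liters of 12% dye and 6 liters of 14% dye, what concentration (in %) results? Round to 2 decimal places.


Solute in mixture 1 = 12% of 27 L = 27*12/100 = 81/25 L
Solute in mixture 2 = 14% of 6 L = 6*14/100 = 21/25 L
Total solute = 81/25 + 21/25 = 102/25 L
Total volume = 27 + 6 = 33 L
Final concentration = 102/25/33 * 100 = 12.36%

12.36


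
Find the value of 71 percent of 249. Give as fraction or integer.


Compute 71% of 249
Convert percentage: 71% = 71/100
Multiply: 249 * 71/100
= 17679/100
= 17679/100

17679/100


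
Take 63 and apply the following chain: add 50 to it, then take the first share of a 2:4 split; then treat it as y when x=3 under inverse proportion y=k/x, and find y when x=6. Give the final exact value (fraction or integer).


Start with 63.
Step 1: Add 50: 63+50=113; split 2:4 first = 113*2/6 = 113/3
Step 2: Inverse prop: k = (113/3)*3; new y = k/6 = 113/3*3/6 = 113/6
Final result = 113/6

113/6


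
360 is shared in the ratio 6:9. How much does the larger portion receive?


Total parts = 6 + 9 = 15
Value per part = 360 / 15 = 24
First share = 6 * 24 = 144
Second share = 9 * 24 = 216
Larger share = 216

216


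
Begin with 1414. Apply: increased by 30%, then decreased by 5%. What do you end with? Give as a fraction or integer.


Start: 1414
Step 1: increase by 30% => multiply by 130/100
  1414 * 130/100 = 9191/5
Step 2: decrease by 5% => multiply by 95/100
  9191/5 * 95/100 = 174629/100
Final value = 174629/100

174629/100


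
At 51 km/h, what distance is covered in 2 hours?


Using distance = speed * time
Speed = 51 km/h
Time = 2 hours
Distance = 51 * 2
= 102 km

102


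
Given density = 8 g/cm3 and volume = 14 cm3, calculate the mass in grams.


Using mass = density * volume
Density = 8 g/cm3
Volume = 14 cm3
Mass = 8 * 14
= 112 g

112


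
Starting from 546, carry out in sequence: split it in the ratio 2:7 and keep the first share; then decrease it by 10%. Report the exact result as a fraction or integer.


Start with 546.
Step 1: Split 2:7, first share = 546 * 2/9 = 364/3
Step 2: Decrease by 10%: 364/3 * 90/100 = 546/5
Final result = 546/5

546/5


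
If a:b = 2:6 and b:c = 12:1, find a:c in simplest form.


Given a:b = 2:6 and b:c = 12:1
Make b consistent. Multiply first ratio by 12: a:b = 24:72
Multiply second ratio by 6: b:c = 72:6
Now b = 72 in both, so a:b:c = 24:72:6
Therefore a:c = 24:6
Simplify by GCD: a:c = 4:1

4:1


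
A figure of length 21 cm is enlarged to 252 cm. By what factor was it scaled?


Original length = 21 cm
Scaled length = 252 cm
Scale factor = 252 / 21
= 12

12


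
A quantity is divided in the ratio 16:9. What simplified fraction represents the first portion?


Total parts = 16 + 9 = 25
First part fraction = 16/25
Simplify: 16/25 = 16/25

16/25


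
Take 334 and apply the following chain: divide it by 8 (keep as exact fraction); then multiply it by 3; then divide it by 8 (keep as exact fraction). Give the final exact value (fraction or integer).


Start with 334.
Step 1: Divide by 8: 334 / 8 = 167/4
Step 2: Multiply by 3: 167/4 * 3 = 501/4
Step 3: Divide by 8: 501/4 / 8 = 501/32
Final result = 501/32

501/32


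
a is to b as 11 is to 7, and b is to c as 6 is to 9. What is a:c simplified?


Given a:b = 11:7 and b:c = 6:9
Make b consistent. Multiply first ratio by 6: a:b = 66:42
Multiply second ratio by 7: b:c = 42:63
Now b = 42 in both, so a:b:c = 66:42:63
Therefore a:c = 66:63
Simplify by GCD: a:c = 22:21

22:21


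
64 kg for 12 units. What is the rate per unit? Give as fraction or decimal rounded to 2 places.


Total kg = 64
Number of units = 12
Unit rate = 64 / 12
= 5.33 kg per unit

5.33


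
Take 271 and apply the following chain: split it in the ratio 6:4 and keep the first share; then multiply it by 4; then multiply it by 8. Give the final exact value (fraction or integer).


Start with 271.
Step 1: Split 6:4, first share = 271 * 6/10 = 813/5
Step 2: Multiply by 4: 813/5 * 4 = 3252/5
Step 3: Multiply by 8: 3252/5 * 8 = 26016/5
Final result = 26016/5

26016/5


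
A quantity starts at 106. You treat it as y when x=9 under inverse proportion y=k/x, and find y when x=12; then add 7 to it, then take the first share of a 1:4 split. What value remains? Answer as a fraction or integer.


Start with 106.
Step 1: Inverse prop: k = (106)*9; new y = k/12 = 106*9/12 = 159/2
Step 2: Add 7: 159/2+7=173/2; split 1:4 first = 173/2*1/5 = 173/10
Final result = 173/10

173/10


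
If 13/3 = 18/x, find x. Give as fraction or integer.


Setting up: 13/3 = 18/x
Cross multiply: 13 * x = 3 * 18
13x = 54
x = 54/13
x = 54/13

54/13


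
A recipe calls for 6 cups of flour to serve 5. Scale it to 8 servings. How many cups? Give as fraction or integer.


Original: 6 cups for 5 servings
Target servings = 8
Scaling factor = 8/5
New amount = 6 * 8/5
= 48/5
= 48/5 cups

48/5


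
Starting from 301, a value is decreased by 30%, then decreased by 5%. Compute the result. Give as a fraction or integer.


Start: 301
Step 1: decrease by 30% => multiply by 70/100
  301 * 70/100 = 2107/10
Step 2: decrease by 5% => multiply by 95/100
  2107/10 * 95/100 = 40033/200
Final value = 40033/200

40033/200


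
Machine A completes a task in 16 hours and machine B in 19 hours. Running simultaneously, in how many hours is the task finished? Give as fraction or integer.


Rate of A = 1/16 job per hour
Rate of B = 1/19 job per hour
Combined rate = 1/16 + 1/19
Find common denominator: (19 + 16)/(16*19) = 35/304
Combined rate = 35/304 job per hour
Time together = 1 / (35/304) = 304/35 hours

304/35


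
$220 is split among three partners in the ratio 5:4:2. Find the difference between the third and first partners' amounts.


Total parts = 5 + 4 + 2 = 11
Value per part = 220 / 11 = 20
Shares: 5*20=100, 4*20=80, 2*20=40
Third share = 40, first share = 100
Difference = |40 - 100| = 60

60


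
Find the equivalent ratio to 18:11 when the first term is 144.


Original ratio: 18:11
First term target: 144
Scale factor = 144 / 18 = 8
Multiply second term: 11 * 8 = 88
Equivalent ratio = 144:88

144:88


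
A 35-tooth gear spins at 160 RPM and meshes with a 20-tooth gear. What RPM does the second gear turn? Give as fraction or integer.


Gear ratio: teeth_A * RPM_A = teeth_B * RPM_B
35 * 160 = 20 * RPM_B
5600 = 20 * RPM_B
RPM_B = 5600 / 20
RPM_B = 280

280


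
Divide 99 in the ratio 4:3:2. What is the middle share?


Ratio = 4:3:2
Total parts = 4 + 3 + 2 = 9
Value per part = 99 / 9 = 11
First share = 4 * 11 = 44
Middle share = 3 * 11 = 33
Third share = 2 * 11 = 22

33


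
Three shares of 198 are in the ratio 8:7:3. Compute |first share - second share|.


Total parts = 8 + 7 + 3 = 18
Value per part = 198 / 18 = 11
Shares: 8*11=88, 7*11=77, 3*11=33
First share = 88, second share = 77
Difference = |88 - 77| = 11

11


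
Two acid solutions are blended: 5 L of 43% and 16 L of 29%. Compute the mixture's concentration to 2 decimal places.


Solute in mixture 1 = 43% of 5 L = 5*43/100 = 43/20 L
Solute in mixture 2 = 29% of 16 L = 16*29/100 = 116/25 L
Total solute = 43/20 + 116/25 = 679/100 L
Total volume = 5 + 16 = 21 L
Final concentration = 679/100/21 * 100 = 32.33%

32.33


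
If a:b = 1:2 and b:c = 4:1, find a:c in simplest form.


Given a:b = 1:2 and b:c = 4:1
Make b consistent. Multiply first ratio by 4: a:b = 4:8
Multiply second ratio by 2: b:c = 8:2
Now b = 8 in both, so a:b:c = 4:8:2
Therefore a:c = 4:2
Simplify by GCD: a:c = 2:1

2:1


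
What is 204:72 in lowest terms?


Find GCD(204, 72)
GCD = 12
Divide both by 12: 204/12 = 17, 72/12 = 6
Simplified ratio = 17:6

17:6


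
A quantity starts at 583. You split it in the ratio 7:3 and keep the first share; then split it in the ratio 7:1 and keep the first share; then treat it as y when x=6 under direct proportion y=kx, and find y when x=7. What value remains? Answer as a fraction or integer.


Start with 583.
Step 1: Split 7:3, first share = 583 * 7/10 = 4081/10
Step 2: Split 7:1, first share = 4081/10 * 7/8 = 28567/80
Step 3: Direct prop: k = (28567/80)/6; new y = k*7 = 28567/80*7/6 = 199969/480
Final result = 199969/480

199969/480


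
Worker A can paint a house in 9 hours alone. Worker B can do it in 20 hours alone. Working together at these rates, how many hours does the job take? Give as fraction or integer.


Rate of A = 1/9 job per hour
Rate of B = 1/20 job per hour
Combined rate = 1/9 + 1/20
Find common denominator: (20 + 9)/(9*20) = 29/180
Combined rate = 29/180 job per hour
Time together = 1 / (29/180) = 180/29 hours

180/29


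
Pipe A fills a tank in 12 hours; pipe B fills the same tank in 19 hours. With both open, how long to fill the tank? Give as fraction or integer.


Rate of A = 1/12 job per hour
Rate of B = 1/19 job per hour
Combined rate = 1/12 + 1/19
Find common denominator: (19 + 12)/(12*19) = 31/228
Combined rate = 31/228 job per hour
Time together = 1 / (31/228) = 228/31 hours

228/31


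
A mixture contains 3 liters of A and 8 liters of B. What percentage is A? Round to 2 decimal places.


Volume of A = 3 L
Volume of B = 8 L
Total volume = 3 + 8 = 11 L
Percentage of A = (3/11) * 100
= 27.27%

27.27


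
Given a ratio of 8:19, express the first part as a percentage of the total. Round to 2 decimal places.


Total parts = 8 + 19 = 27
First part fraction = 8/27
Percentage = (8/27) * 100
= 0.296296 * 100
= 29.63%

29.63


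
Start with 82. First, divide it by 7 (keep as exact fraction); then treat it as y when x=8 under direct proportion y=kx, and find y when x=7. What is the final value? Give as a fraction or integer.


Start with 82.
Step 1: Divide by 7: 82 / 7 = 82/7
Step 2: Direct prop: k = (82/7)/8; new y = k*7 = 82/7*7/8 = 41/4
Final result = 41/4

41/4


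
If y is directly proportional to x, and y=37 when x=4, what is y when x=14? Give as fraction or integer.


Direct proportion: y = kx
Find k: k = 37/4 = 37/4
Compute y at x=14: y = 37/4 * 14
y = 259/2

259/2
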